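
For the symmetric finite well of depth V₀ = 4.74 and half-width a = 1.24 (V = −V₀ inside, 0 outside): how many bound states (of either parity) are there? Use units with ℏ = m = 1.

Define the well-strength parameter z₀ = (a/ℏ)√(2mV₀) = 1.24 × √(2·1·4.74) = 3.818.
The even/odd transcendental equations gain one root per π/2 in z₀, giving N = 1 + ⌊2z₀/π⌋ = 1 + ⌊2.431⌋ = 3.

N = 3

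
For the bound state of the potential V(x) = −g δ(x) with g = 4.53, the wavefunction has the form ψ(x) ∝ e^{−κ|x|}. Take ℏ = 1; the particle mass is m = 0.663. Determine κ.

Integrate −(ℏ²/2m)ψ'' − gδ(x)ψ = Eψ from −ε to +ε: the ψ'' term gives ψ'(0⁺) − ψ'(0⁻) and the δ term gives −(2mg/ℏ²)ψ(0).
With ψ ∝ e^{−κ|x|} this yields −2κ = −2mg/ℏ², so κ = mg/ℏ² = 3.003.

κ = 3.00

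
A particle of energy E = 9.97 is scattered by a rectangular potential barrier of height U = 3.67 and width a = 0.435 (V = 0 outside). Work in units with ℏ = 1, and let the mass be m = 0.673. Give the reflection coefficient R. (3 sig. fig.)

R = 0.0465

Above the barrier the interior wavenumber is k₂ = √(2m(E − U))/ℏ = 2.912, giving phase k₂a = 1.267.
T = [1 + U² sin²(k₂a) / (4E(E − U))]⁻¹ = 1/1.049 = 0.953.
R = 1 − T = 0.0465.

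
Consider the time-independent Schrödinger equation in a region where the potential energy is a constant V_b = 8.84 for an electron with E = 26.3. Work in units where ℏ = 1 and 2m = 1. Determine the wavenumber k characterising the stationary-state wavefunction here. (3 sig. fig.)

With E > V_b the solution is oscillatory, ψ ∝ e^{±ikx} with k = √(2m(E − V_b))/ℏ.
k = √(2 × 0.5 × 17.46) = 4.179.

k = 4.18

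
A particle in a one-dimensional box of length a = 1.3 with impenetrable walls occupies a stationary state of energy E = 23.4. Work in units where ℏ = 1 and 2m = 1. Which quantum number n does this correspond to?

n = 2

For an infinite well E_n = n²π²ℏ²/(2ma²), so n = (a/πℏ)√(2mE).
n = (1.3/π) × √(2 × 0.5 × 23.4) = 2.002 → n = 2.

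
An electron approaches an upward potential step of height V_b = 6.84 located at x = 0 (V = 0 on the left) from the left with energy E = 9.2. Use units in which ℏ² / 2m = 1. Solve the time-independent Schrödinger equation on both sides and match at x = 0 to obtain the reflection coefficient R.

R = 0.107

On each side the TISE gives plane waves with k = √(2m(E − V))/ℏ: k₁ = √(2·½·9.2) = 3.033, k₂ = √(2·½·2.36) = 1.536.
Matching ψ and ψ′ at x = 0 gives r = (k₁ − k₂)/(k₁ + k₂), so R = r² = 0.1073 and T = 1 − R = 0.8927.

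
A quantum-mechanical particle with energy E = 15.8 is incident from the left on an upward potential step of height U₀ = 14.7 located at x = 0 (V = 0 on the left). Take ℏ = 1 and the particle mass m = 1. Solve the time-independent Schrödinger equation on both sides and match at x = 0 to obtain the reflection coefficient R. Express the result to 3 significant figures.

R = 0.339

The wavenumbers are k₁ = √(2mE)/ℏ = 5.621 on the left and k₂ = √(2m(E − U₀))/ℏ = 1.483 on the right.
Continuity of ψ and ψ′ at the step yields the reflection amplitude r = (k₁ − k₂)/(k₁ + k₂) = 0.5825; thus R = |r|² = 0.3393, T = 0.6607.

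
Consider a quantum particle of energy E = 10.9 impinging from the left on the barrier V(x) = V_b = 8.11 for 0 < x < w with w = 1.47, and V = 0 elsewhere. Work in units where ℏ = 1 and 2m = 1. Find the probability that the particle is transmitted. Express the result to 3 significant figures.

Above the barrier the interior wavenumber is k₂ = √(2m(E − V_b))/ℏ = 1.670, giving phase k₂w = 2.455.
Matching at both interfaces gives T⁻¹ = 1 + V_b² sin²(k₂w) / [4E(E − V_b)] = 1.217, hence T = 0.822.

T = 0.822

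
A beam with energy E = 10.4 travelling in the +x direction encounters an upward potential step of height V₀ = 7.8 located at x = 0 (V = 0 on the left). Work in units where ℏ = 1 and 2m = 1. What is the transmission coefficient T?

The wavenumbers are k₁ = √(2mE)/ℏ = 3.225 on the left and k₂ = √(2m(E − V₀))/ℏ = 1.612 on the right.
Matching ψ and ψ′ at x = 0 gives r = (k₁ − k₂)/(k₁ + k₂), so R = r² = 0.1111 and T = 1 − R = 0.8889.

T = 0.889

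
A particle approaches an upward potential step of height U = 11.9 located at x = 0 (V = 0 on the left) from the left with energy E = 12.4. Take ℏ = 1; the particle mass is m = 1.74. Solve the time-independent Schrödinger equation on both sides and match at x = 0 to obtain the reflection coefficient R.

R = 0.443

On each side the TISE gives plane waves with k = √(2m(E − V))/ℏ: k₁ = √(2·1.74·12.4) = 6.569, k₂ = √(2·1.74·0.5) = 1.319.
Continuity of ψ and ψ′ at the step yields the reflection amplitude r = (k₁ − k₂)/(k₁ + k₂) = 0.6655; thus R = |r|² = 0.4430, T = 0.5570.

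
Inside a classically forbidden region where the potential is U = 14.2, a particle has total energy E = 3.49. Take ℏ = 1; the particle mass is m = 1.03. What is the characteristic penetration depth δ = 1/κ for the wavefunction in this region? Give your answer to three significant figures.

Since E < U the TISE in this region is ψ'' = κ²ψ with κ = √(2m(U − E))/ℏ.
κ = √(2 × 1.03 × 10.71) = 4.697. The penetration depth is δ = 1/κ = 0.213.

δ = 0.213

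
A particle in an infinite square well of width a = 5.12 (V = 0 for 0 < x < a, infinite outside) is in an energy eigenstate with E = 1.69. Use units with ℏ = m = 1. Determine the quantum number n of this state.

For an infinite well E_n = n²π²ℏ²/(2ma²), so n = (a/πℏ)√(2mE).
n = (5.12/π) × √(2 × 1 × 1.69) = 2.996 → n = 3.

n = 3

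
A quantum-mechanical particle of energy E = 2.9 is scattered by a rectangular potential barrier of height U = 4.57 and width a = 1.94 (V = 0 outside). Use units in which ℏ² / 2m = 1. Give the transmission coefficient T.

T = 0.0244

Since E < U the interior solution is evanescent with decay constant κ = √(2m(U − E))/ℏ = 1.292.
κa = 2.507, sinh(κa) = 6.093.
Matching ψ, ψ′ at both faces gives T = [1 + U² sinh²(κa) / (4E(U − E))]⁻¹ = 1/41.03 = 0.0244.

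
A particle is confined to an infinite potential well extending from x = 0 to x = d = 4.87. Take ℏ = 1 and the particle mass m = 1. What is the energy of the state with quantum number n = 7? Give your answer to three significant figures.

E = 10.2

Requiring ψ(0) = ψ(d) = 0 quantises k = nπ/d, hence E_n = ℏ²k²/2m = n²π²ℏ²/(2md²).
E_7 = 7² × π² / (2 × 1 × 4.87²) = 10.20.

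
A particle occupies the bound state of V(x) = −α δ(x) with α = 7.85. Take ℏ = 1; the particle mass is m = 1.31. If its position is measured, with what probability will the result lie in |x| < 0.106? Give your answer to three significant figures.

P = 0.887

The normalised bound state is ψ = √κ e^{−κ|x|} with κ = mα/ℏ² = 10.28.
P(|x| < d) = ∫_{−d}^{d} κ e^{−2κ|x|} dx = 1 − e^{−2κd} = 1 − e^{−2.180} = 0.8870.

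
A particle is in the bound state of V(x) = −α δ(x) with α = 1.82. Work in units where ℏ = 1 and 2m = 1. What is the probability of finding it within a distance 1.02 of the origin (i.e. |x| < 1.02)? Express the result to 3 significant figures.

P = 0.844

The normalised bound state is ψ = √κ e^{−κ|x|} with κ = mα/ℏ² = 0.9100.
P(|x| < d) = ∫_{−d}^{d} κ e^{−2κ|x|} dx = 1 − e^{−2κd} = 1 − e^{−1.856} = 0.8438.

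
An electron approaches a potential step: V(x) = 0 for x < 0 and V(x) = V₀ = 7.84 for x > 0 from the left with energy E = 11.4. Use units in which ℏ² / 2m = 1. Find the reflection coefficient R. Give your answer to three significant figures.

R = 0.0801

On each side the TISE gives plane waves with k = √(2m(E − V))/ℏ: k₁ = √(2·½·11.4) = 3.376, k₂ = √(2·½·3.56) = 1.887.
Matching ψ and ψ′ at x = 0 gives r = (k₁ − k₂)/(k₁ + k₂), so R = r² = 0.08010 and T = 1 − R = 0.9199.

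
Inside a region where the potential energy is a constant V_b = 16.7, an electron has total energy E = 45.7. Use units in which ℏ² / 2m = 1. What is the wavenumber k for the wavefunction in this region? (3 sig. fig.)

With E > V_b the solution is oscillatory, ψ ∝ e^{±ikx} with k = √(2m(E − V_b))/ℏ.
k = √(2 × 0.5 × 29) = 5.385.

k = 5.39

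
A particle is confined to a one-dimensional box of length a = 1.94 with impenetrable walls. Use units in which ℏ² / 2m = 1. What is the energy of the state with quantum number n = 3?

The infinite-well eigenfunctions ψ_n = √(2/a) sin(nπx/a) vanish at both walls, giving E_n = n²π²ℏ²/(2ma²).
E_3 = 3² × π² / (2 × 0.5 × 1.94²) = 23.60.

E = 23.6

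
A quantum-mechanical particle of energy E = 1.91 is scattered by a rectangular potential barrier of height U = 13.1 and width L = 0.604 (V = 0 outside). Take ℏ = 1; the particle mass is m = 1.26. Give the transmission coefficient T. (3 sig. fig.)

Since E < U the interior solution is evanescent with decay constant κ = √(2m(U − E))/ℏ = 5.310.
κL = 3.207, sinh(κL) = 12.34.
Matching ψ, ψ′ at both faces gives T = [1 + U² sinh²(κL) / (4E(U − E))]⁻¹ = 1/306.5 = 0.00326.

T = 0.00326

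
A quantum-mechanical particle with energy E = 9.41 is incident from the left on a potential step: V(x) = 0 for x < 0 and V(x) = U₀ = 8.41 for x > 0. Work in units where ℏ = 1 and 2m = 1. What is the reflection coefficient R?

R = 0.258

On each side the TISE gives plane waves with k = √(2m(E − V))/ℏ: k₁ = √(2·½·9.41) = 3.068, k₂ = √(2·½·1) = 1.000.
Continuity of ψ and ψ′ at the step yields the reflection amplitude r = (k₁ − k₂)/(k₁ + k₂) = 0.5083; thus R = |r|² = 0.2584, T = 0.7416.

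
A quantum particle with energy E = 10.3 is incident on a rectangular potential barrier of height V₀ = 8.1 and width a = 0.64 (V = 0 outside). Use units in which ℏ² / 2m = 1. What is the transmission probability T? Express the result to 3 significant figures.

E > V₀: inside the barrier k₂ = √(2m(E − V₀))/ℏ = 1.483, k₂a = 0.9493.
T = [1 + V₀² sin²(k₂a) / (4E(E − V₀))]⁻¹ = 1/1.478 = 0.676.

T = 0.676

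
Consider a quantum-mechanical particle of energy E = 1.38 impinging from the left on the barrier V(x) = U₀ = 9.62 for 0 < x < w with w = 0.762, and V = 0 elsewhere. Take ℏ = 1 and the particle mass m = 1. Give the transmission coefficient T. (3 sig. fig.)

Since E < U₀ the interior solution is evanescent with decay constant κ = √(2m(U₀ − E))/ℏ = 4.060.
κw = 3.093, sinh(κw) = 11.00.
Matching ψ, ψ′ at both faces gives T = [1 + U₀² sinh²(κw) / (4E(U₀ − E))]⁻¹ = 1/247.3 = 0.00404.

T = 0.00404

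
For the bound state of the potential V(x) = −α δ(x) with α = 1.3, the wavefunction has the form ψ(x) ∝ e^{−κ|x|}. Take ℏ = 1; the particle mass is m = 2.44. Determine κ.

κ = 3.17

Integrate −(ℏ²/2m)ψ'' − αδ(x)ψ = Eψ from −ε to +ε: the ψ'' term gives ψ'(0⁺) − ψ'(0⁻) and the δ term gives −(2mα/ℏ²)ψ(0).
With ψ ∝ e^{−κ|x|} this yields −2κ = −2mα/ℏ², so κ = mα/ℏ² = 3.172.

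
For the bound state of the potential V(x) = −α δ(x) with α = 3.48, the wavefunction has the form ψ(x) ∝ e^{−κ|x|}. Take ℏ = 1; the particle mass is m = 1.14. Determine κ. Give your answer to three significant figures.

Integrating the TISE across x = 0 gives the cusp condition ψ'(0⁺) − ψ'(0⁻) = −(2mα/ℏ²)ψ(0).
With ψ ∝ e^{−κ|x|} this yields −2κ = −2mα/ℏ², so κ = mα/ℏ² = 3.967.

κ = 3.97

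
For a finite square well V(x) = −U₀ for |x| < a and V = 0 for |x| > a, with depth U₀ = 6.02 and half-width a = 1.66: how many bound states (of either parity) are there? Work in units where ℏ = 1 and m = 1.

N = 4

Define the well-strength parameter z₀ = (a/ℏ)√(2mU₀) = 1.66 × √(2·1·6.02) = 5.760.
The even/odd transcendental equations gain one root per π/2 in z₀, giving N = 1 + ⌊2z₀/π⌋ = 1 + ⌊3.667⌋ = 4.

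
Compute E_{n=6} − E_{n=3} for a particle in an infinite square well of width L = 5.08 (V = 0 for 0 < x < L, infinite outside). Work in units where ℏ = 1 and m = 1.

ΔE = 5.16

E_n = n²π²ℏ²/(2mL²), so ΔE = (6² − 3²) π²ℏ²/(2mL²).
ΔE = 27 × π² / (2 × 1 × 5.08²) = 5.163.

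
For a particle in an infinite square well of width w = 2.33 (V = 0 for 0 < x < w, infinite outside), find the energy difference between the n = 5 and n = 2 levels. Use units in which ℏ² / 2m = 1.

ΔE = 38.2

E_n = n²π²ℏ²/(2mw²), so ΔE = (5² − 2²) π²ℏ²/(2mw²).
ΔE = 21 × π² / (2 × 0.5 × 2.33²) = 38.18.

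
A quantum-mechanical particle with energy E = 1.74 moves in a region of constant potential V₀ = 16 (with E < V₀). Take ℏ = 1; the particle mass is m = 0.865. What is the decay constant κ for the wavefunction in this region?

κ = 4.97

Since E < V₀ the TISE in this region is ψ'' = κ²ψ with κ = √(2m(V₀ − E))/ℏ.
κ = √(2 × 0.865 × 14.26) = 4.967.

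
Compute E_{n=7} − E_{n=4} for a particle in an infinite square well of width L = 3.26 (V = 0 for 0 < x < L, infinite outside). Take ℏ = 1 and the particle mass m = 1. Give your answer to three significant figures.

ΔE = 15.3

E_n = n²π²ℏ²/(2mL²), so ΔE = (7² − 4²) π²ℏ²/(2mL²).
ΔE = 33 × π² / (2 × 1 × 3.26²) = 15.32.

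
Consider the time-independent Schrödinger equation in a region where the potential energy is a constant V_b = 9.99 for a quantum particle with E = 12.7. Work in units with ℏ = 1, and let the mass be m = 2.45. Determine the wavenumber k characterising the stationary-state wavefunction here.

k = 3.64

With E > V_b the solution is oscillatory, ψ ∝ e^{±ikx} with k = √(2m(E − V_b))/ℏ.
k = √(2 × 2.45 × 2.71) = 3.644.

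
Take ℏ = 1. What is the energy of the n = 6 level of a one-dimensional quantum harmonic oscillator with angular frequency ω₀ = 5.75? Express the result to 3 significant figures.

E = 37.4

Using E_n = (n + ½)ℏω₀: E_6 = 6.5 × 5.75 = 37.38.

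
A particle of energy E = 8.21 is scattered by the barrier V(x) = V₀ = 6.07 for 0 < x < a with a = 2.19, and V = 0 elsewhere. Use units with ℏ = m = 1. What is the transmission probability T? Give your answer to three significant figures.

T = 0.663

Above the barrier the interior wavenumber is k₂ = √(2m(E − V₀))/ℏ = 2.069, giving phase k₂a = 4.531.
T = [1 + V₀² sin²(k₂a) / (4E(E − V₀))]⁻¹ = 1/1.507 = 0.663.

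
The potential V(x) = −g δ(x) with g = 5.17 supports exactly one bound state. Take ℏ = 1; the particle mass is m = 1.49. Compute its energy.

The bound state is ψ(x) = √κ e^{−κ|x|}. The derivative jump ψ'(0⁺) − ψ'(0⁻) = −(2mg/ℏ²)ψ(0) fixes κ = mg/ℏ² = 7.703.
Then E = −ℏ²κ²/(2m) = −mg²/(2ℏ²) = -19.91.

E = -19.9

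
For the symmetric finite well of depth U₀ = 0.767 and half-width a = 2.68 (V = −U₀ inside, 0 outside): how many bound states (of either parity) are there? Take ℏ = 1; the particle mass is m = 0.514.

Define the well-strength parameter z₀ = (a/ℏ)√(2mU₀) = 2.68 × √(2·0.514·0.767) = 2.380.
A new bound state (alternating even/odd) appears each time z₀ passes a multiple of π/2, so N = ⌊2z₀/π⌋ + 1 = ⌊1.515⌋ + 1 = 2.

N = 2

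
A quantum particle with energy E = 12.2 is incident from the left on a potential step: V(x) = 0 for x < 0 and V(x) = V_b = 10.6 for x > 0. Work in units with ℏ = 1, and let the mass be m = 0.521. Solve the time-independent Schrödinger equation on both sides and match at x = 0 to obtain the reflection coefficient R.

R = 0.219

The wavenumbers are k₁ = √(2mE)/ℏ = 3.565 on the left and k₂ = √(2m(E − V_b))/ℏ = 1.291 on the right.
Continuity of ψ and ψ′ at the step yields the reflection amplitude r = (k₁ − k₂)/(k₁ + k₂) = 0.4683; thus R = |r|² = 0.2193, T = 0.7807.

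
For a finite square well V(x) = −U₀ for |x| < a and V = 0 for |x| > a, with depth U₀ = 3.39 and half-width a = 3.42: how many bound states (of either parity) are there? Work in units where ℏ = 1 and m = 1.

N = 6

Define the well-strength parameter z₀ = (a/ℏ)√(2mU₀) = 3.42 × √(2·1·3.39) = 8.905.
A new bound state (alternating even/odd) appears each time z₀ passes a multiple of π/2, so N = ⌊2z₀/π⌋ + 1 = ⌊5.669⌋ + 1 = 6.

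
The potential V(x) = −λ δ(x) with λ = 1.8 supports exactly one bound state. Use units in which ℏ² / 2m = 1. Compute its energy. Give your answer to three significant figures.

For x ≠ 0 the bound state is ψ ∝ e^{−κ|x|}; integrating the TISE across the delta gives the cusp condition 2κ = 2mλ/ℏ², so κ = 0.9000.
Then E = −ℏ²κ²/(2m) = −mλ²/(2ℏ²) = -0.8100.

E = -0.810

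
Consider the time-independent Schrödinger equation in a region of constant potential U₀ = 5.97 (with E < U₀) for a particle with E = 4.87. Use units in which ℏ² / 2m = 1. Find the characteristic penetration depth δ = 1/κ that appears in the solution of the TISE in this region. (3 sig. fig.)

δ = 0.953

Since E < U₀ the TISE in this region is ψ'' = κ²ψ with κ = √(2m(U₀ − E))/ℏ.
κ = √(2 × 0.5 × 1.1) = 1.049. The penetration depth is δ = 1/κ = 0.953.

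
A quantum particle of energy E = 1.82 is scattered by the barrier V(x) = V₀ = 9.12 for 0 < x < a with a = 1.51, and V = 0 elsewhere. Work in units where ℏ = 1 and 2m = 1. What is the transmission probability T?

T = 0.000731

E < V₀: inside the barrier ψ ∝ e^{±κx} with κ = √(2m(V₀ − E))/ℏ = 2.702.
κa = 4.080, sinh(κa) = 29.56.
Matching ψ, ψ′ at both faces gives T = [1 + V₀² sinh²(κa) / (4E(V₀ − E))]⁻¹ = 1/1368 = 0.000731.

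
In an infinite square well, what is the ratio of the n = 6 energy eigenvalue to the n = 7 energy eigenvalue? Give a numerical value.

0.734694

Since E_n ∝ n², the ratio is (6/7)² = 0.734694.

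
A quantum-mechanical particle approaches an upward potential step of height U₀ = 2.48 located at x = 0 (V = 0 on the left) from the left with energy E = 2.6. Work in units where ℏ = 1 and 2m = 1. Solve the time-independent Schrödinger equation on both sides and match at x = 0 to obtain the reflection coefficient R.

The wavenumbers are k₁ = √(2mE)/ℏ = 1.612 on the left and k₂ = √(2m(E − U₀))/ℏ = 0.3464 on the right.
Continuity of ψ and ψ′ at the step yields the reflection amplitude r = (k₁ − k₂)/(k₁ + k₂) = 0.6463; thus R = |r|² = 0.4177, T = 0.5823.

R = 0.418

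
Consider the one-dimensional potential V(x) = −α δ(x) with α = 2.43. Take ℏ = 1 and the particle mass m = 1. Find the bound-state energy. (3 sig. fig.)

E = -2.95

The bound state is ψ(x) = √κ e^{−κ|x|}. The derivative jump ψ'(0⁺) − ψ'(0⁻) = −(2mα/ℏ²)ψ(0) fixes κ = mα/ℏ² = 2.430.
Then E = −ℏ²κ²/(2m) = −mα²/(2ℏ²) = -2.952.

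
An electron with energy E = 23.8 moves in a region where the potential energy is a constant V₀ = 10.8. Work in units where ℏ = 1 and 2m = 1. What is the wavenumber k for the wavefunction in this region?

k = 3.61

With E > V₀ the solution is oscillatory, ψ ∝ e^{±ikx} with k = √(2m(E − V₀))/ℏ.
k = √(2 × 0.5 × 13) = 3.606.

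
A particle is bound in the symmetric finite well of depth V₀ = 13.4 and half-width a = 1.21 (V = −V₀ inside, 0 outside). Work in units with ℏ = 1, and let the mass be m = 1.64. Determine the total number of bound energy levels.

N = 6

The dimensionless depth is z₀ = a√(2mV₀)/ℏ = 1.21 × √(43.95) = 8.022.
The even/odd transcendental equations gain one root per π/2 in z₀, giving N = 1 + ⌊2z₀/π⌋ = 1 + ⌊5.107⌋ = 6.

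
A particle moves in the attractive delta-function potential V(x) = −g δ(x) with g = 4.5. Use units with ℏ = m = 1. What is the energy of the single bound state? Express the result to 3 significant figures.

E = -10.1

For x ≠ 0 the bound state is ψ ∝ e^{−κ|x|}; integrating the TISE across the delta gives the cusp condition 2κ = 2mg/ℏ², so κ = 4.500.
Then E = −ℏ²κ²/(2m) = −mg²/(2ℏ²) = -10.13.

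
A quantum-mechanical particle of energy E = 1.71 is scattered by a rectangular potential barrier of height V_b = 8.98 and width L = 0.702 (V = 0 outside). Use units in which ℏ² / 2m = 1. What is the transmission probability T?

T = 0.0554

E < V_b: inside the barrier ψ ∝ e^{±κx} with κ = √(2m(V_b − E))/ℏ = 2.696.
κL = 1.893, sinh(κL) = 3.244.
The exact tunnelling result is T⁻¹ = 1 + V_b² sinh²(κL) / [4E(V_b − E)] = 18.06, so T = 0.0554.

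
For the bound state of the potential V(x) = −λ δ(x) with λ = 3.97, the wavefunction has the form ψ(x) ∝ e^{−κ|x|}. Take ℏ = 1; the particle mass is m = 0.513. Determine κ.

κ = 2.04

Integrating the TISE across x = 0 gives the cusp condition ψ'(0⁺) − ψ'(0⁻) = −(2mλ/ℏ²)ψ(0).
With ψ ∝ e^{−κ|x|} this yields −2κ = −2mλ/ℏ², so κ = mλ/ℏ² = 2.037.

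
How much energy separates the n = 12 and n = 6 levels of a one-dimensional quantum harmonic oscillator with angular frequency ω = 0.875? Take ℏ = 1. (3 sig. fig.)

ΔE = 5.25

E_n = ℏω(n + ½), so ΔE = (12 − 6) ℏω = 6 × 0.875 = 5.250.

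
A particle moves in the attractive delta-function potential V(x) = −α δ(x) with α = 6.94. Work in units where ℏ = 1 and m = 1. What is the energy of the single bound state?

E = -24.1

For x ≠ 0 the bound state is ψ ∝ e^{−κ|x|}; integrating the TISE across the delta gives the cusp condition 2κ = 2mα/ℏ², so κ = 6.940.
Then E = −ℏ²κ²/(2m) = −mα²/(2ℏ²) = -24.08.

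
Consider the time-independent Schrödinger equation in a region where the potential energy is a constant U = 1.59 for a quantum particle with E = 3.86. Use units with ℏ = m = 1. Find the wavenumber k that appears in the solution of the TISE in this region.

With E > U the solution is oscillatory, ψ ∝ e^{±ikx} with k = √(2m(E − U))/ℏ.
k = √(2 × 1 × 2.27) = 2.131.

k = 2.13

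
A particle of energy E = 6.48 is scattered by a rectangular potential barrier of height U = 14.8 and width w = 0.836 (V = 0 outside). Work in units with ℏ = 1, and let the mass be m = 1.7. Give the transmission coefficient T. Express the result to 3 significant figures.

T = 0.000541

E < U: inside the barrier ψ ∝ e^{±κx} with κ = √(2m(U − E))/ℏ = 5.319.
κw = 4.446, sinh(κw) = 42.65.
Matching ψ, ψ′ at both faces gives T = [1 + U² sinh²(κw) / (4E(U − E))]⁻¹ = 1/1849 = 0.000541.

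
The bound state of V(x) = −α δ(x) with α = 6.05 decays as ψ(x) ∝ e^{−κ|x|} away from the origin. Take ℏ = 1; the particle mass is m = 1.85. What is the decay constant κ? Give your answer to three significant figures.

κ = 11.2

Integrating the TISE across x = 0 gives the cusp condition ψ'(0⁺) − ψ'(0⁻) = −(2mα/ℏ²)ψ(0).
With ψ ∝ e^{−κ|x|} this yields −2κ = −2mα/ℏ², so κ = mα/ℏ² = 11.19.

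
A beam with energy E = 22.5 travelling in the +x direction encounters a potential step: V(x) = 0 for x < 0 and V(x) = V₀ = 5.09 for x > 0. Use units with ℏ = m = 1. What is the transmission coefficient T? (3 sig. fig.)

On each side the TISE gives plane waves with k = √(2m(E − V))/ℏ: k₁ = √(2·1·22.5) = 6.708, k₂ = √(2·1·17.41) = 5.901.
Matching ψ and ψ′ at x = 0 gives r = (k₁ − k₂)/(k₁ + k₂), so R = r² = 0.004100 and T = 1 − R = 0.9959.

T = 0.996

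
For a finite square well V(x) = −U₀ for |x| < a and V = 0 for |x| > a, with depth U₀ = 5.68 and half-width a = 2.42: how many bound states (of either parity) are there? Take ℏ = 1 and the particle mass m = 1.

N = 6

Define the well-strength parameter z₀ = (a/ℏ)√(2mU₀) = 2.42 × √(2·1·5.68) = 8.157.
The even/odd transcendental equations gain one root per π/2 in z₀, giving N = 1 + ⌊2z₀/π⌋ = 1 + ⌊5.193⌋ = 6.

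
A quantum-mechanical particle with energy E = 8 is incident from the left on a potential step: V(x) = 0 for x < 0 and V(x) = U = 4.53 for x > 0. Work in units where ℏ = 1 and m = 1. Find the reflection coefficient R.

The wavenumbers are k₁ = √(2mE)/ℏ = 4.000 on the left and k₂ = √(2m(E − U))/ℏ = 2.634 on the right.
Matching ψ and ψ′ at x = 0 gives r = (k₁ − k₂)/(k₁ + k₂), so R = r² = 0.04237 and T = 1 − R = 0.9576.

R = 0.0424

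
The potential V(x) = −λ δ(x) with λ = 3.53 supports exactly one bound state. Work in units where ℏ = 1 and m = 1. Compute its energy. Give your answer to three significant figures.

E = -6.23

The bound state is ψ(x) = √κ e^{−κ|x|}. The derivative jump ψ'(0⁺) − ψ'(0⁻) = −(2mλ/ℏ²)ψ(0) fixes κ = mλ/ℏ² = 3.530.
Then E = −ℏ²κ²/(2m) = −mλ²/(2ℏ²) = -6.230.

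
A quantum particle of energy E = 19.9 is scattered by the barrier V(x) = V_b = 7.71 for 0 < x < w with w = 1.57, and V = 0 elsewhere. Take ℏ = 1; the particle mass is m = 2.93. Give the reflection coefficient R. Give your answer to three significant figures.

R = 0.0250

E > V_b: inside the barrier k₂ = √(2m(E − V_b))/ℏ = 8.452, k₂w = 13.27.
T = [1 + V_b² sin²(k₂w) / (4E(E − V_b))]⁻¹ = 1/1.026 = 0.975.
R = 1 − T = 0.0250.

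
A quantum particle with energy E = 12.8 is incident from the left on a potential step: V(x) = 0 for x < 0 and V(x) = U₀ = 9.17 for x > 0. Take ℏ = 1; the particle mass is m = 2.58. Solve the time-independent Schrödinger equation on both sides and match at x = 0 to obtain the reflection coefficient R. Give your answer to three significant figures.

The wavenumbers are k₁ = √(2mE)/ℏ = 8.127 on the left and k₂ = √(2m(E − U₀))/ℏ = 4.328 on the right.
Matching ψ and ψ′ at x = 0 gives r = (k₁ − k₂)/(k₁ + k₂), so R = r² = 0.09304 and T = 1 − R = 0.9070.

R = 0.0930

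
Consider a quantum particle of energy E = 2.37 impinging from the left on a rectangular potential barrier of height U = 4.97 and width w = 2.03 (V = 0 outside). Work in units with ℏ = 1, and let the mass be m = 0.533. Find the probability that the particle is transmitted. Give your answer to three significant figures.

T = 0.00462

Since E < U the interior solution is evanescent with decay constant κ = √(2m(U − E))/ℏ = 1.665.
κw = 3.380, sinh(κw) = 14.66.
Matching ψ, ψ′ at both faces gives T = [1 + U² sinh²(κw) / (4E(U − E))]⁻¹ = 1/216.4 = 0.00462.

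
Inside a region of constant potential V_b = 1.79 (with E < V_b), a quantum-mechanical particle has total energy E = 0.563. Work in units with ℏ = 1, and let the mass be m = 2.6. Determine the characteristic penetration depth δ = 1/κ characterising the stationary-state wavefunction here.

δ = 0.396

Since E < V_b the TISE in this region is ψ'' = κ²ψ with κ = √(2m(V_b − E))/ℏ.
κ = √(2 × 2.6 × 1.227) = 2.526. The penetration depth is δ = 1/κ = 0.396.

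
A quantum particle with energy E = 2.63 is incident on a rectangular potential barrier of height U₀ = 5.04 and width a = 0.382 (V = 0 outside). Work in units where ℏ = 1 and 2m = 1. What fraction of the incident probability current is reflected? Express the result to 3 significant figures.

E < U₀: inside the barrier ψ ∝ e^{±κx} with κ = √(2m(U₀ − E))/ℏ = 1.552.
κa = 0.5930, sinh(κa) = 0.6284.
The exact tunnelling result is T⁻¹ = 1 + U₀² sinh²(κa) / [4E(U₀ − E)] = 1.396, so T = 0.717.
R = 1 − T = 0.283.

R = 0.283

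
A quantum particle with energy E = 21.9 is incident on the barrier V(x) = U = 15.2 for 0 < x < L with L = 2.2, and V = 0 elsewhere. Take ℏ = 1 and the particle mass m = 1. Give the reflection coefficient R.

E > U: inside the barrier k₂ = √(2m(E − U))/ℏ = 3.661, k₂L = 8.053.
Matching at both interfaces gives T⁻¹ = 1 + U² sin²(k₂L) / [4E(E − U)] = 1.378, hence T = 0.726.
R = 1 − T = 0.274.

R = 0.274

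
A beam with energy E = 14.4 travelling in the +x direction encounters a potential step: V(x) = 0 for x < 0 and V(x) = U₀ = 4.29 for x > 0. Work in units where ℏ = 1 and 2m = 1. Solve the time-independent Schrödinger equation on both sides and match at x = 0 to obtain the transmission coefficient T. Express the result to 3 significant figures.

T = 0.992

The wavenumbers are k₁ = √(2mE)/ℏ = 3.795 on the left and k₂ = √(2m(E − U₀))/ℏ = 3.180 on the right.
Matching ψ and ψ′ at x = 0 gives r = (k₁ − k₂)/(k₁ + k₂), so R = r² = 0.007779 and T = 1 − R = 0.9922.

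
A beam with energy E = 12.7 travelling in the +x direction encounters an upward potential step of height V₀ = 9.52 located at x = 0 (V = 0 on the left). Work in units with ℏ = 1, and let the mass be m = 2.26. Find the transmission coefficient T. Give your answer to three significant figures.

T = 0.889

On each side the TISE gives plane waves with k = √(2m(E − V))/ℏ: k₁ = √(2·2.26·12.7) = 7.577, k₂ = √(2·2.26·3.18) = 3.791.
Continuity of ψ and ψ′ at the step yields the reflection amplitude r = (k₁ − k₂)/(k₁ + k₂) = 0.3330; thus R = |r|² = 0.1109, T = 0.8891.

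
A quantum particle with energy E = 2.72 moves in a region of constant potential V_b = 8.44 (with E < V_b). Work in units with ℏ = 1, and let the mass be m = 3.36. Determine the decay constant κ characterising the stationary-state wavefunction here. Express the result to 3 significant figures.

κ = 6.20

Since E < V_b the TISE in this region is ψ'' = κ²ψ with κ = √(2m(V_b − E))/ℏ.
κ = √(2 × 3.36 × 5.72) = 6.200.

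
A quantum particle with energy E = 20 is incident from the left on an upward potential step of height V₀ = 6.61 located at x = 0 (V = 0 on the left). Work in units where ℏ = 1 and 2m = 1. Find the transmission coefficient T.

T = 0.990

The wavenumbers are k₁ = √(2mE)/ℏ = 4.472 on the left and k₂ = √(2m(E − V₀))/ℏ = 3.659 on the right.
Continuity of ψ and ψ′ at the step yields the reflection amplitude r = (k₁ − k₂)/(k₁ + k₂) = 0.09997; thus R = |r|² = 0.009994, T = 0.9900.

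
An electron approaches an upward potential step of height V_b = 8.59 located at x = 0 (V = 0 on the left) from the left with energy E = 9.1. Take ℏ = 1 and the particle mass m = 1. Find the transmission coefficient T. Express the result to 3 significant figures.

T = 0.619

On each side the TISE gives plane waves with k = √(2m(E − V))/ℏ: k₁ = √(2·1·9.1) = 4.266, k₂ = √(2·1·0.51) = 1.010.
Continuity of ψ and ψ′ at the step yields the reflection amplitude r = (k₁ − k₂)/(k₁ + k₂) = 0.6172; thus R = |r|² = 0.3809, T = 0.6191.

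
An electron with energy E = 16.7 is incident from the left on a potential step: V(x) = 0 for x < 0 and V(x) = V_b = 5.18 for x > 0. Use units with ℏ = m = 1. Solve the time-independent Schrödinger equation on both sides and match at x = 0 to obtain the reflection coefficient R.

The wavenumbers are k₁ = √(2mE)/ℏ = 5.779 on the left and k₂ = √(2m(E − V_b))/ℏ = 4.800 on the right.
Continuity of ψ and ψ′ at the step yields the reflection amplitude r = (k₁ − k₂)/(k₁ + k₂) = 0.09257; thus R = |r|² = 0.008568, T = 0.9914.

R = 0.00857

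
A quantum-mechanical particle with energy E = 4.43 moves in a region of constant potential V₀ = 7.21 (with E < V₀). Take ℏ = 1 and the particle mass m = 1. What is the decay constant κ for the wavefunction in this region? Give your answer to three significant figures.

κ = 2.36

Since E < V₀ the TISE in this region is ψ'' = κ²ψ with κ = √(2m(V₀ − E))/ℏ.
κ = √(2 × 1 × 2.78) = 2.358.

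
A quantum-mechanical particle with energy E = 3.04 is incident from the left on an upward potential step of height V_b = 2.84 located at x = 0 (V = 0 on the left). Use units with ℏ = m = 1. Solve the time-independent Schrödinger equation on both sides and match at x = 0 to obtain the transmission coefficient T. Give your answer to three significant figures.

On each side the TISE gives plane waves with k = √(2m(E − V))/ℏ: k₁ = √(2·1·3.04) = 2.466, k₂ = √(2·1·0.2) = 0.6325.
Continuity of ψ and ψ′ at the step yields the reflection amplitude r = (k₁ − k₂)/(k₁ + k₂) = 0.5917; thus R = |r|² = 0.3501, T = 0.6499.

T = 0.650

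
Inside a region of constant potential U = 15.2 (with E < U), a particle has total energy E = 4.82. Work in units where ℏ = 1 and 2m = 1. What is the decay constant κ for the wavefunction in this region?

κ = 3.22

Since E < U the TISE in this region is ψ'' = κ²ψ with κ = √(2m(U − E))/ℏ.
κ = √(2 × 0.5 × 10.38) = 3.222.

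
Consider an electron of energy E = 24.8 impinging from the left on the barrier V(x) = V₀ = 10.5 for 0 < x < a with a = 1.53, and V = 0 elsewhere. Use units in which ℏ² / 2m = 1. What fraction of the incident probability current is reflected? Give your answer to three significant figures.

Above the barrier the interior wavenumber is k₂ = √(2m(E − V₀))/ℏ = 3.782, giving phase k₂a = 5.786.
T = [1 + V₀² sin²(k₂a) / (4E(E − V₀))]⁻¹ = 1/1.018 = 0.983.
R = 1 − T = 0.0174.

R = 0.0174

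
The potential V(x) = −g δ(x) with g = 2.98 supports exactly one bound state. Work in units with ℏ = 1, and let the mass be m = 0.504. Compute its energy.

For x ≠ 0 the bound state is ψ ∝ e^{−κ|x|}; integrating the TISE across the delta gives the cusp condition 2κ = 2mg/ℏ², so κ = 1.502.
Then E = −ℏ²κ²/(2m) = −mg²/(2ℏ²) = -2.238.

E = -2.24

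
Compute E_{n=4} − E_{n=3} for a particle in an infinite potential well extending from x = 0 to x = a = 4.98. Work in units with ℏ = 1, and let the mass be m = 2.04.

ΔE = 0.683

E_n = n²π²ℏ²/(2ma²), so ΔE = (4² − 3²) π²ℏ²/(2ma²).
ΔE = 7 × π² / (2 × 2.04 × 4.98²) = 0.6828.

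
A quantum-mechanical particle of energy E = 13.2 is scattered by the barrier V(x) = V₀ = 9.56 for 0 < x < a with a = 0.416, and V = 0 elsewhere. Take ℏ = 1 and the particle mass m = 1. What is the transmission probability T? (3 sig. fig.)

E > V₀: inside the barrier k₂ = √(2m(E − V₀))/ℏ = 2.698, k₂a = 1.122.
T = [1 + V₀² sin²(k₂a) / (4E(E − V₀))]⁻¹ = 1/1.386 = 0.721.

T = 0.721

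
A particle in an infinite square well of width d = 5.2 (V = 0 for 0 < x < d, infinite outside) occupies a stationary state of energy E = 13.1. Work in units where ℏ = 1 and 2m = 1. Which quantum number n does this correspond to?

From E_n = n²π²ℏ²/(2md²) invert to n = √(2md²E)/(πℏ).
n = (5.2/π) × √(2 × 0.5 × 13.1) = 5.991 → n = 6.

n = 6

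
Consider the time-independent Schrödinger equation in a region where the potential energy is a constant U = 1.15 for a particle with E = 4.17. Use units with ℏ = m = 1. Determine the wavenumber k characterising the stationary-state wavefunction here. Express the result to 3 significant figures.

With E > U the solution is oscillatory, ψ ∝ e^{±ikx} with k = √(2m(E − U))/ℏ.
k = √(2 × 1 × 3.02) = 2.458.

k = 2.46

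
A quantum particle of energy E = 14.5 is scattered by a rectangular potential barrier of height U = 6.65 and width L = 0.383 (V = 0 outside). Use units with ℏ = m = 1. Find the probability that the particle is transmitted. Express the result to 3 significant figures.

T = 0.912

Above the barrier the interior wavenumber is k₂ = √(2m(E − U))/ℏ = 3.962, giving phase k₂L = 1.518.
T = [1 + U² sin²(k₂L) / (4E(E − U))]⁻¹ = 1/1.097 = 0.912.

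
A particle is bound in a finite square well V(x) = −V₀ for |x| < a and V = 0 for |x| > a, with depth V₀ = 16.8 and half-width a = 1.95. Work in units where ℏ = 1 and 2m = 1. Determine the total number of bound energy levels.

Define the well-strength parameter z₀ = (a/ℏ)√(2mV₀) = 1.95 × √(2·0.5·16.8) = 7.993.
The even/odd transcendental equations gain one root per π/2 in z₀, giving N = 1 + ⌊2z₀/π⌋ = 1 + ⌊5.088⌋ = 6.

N = 6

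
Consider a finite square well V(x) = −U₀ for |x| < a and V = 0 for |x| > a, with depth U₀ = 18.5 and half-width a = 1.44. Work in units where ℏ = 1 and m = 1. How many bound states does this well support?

N = 6

The dimensionless depth is z₀ = a√(2mU₀)/ℏ = 1.44 × √(37.00) = 8.759.
The even/odd transcendental equations gain one root per π/2 in z₀, giving N = 1 + ⌊2z₀/π⌋ = 1 + ⌊5.576⌋ = 6.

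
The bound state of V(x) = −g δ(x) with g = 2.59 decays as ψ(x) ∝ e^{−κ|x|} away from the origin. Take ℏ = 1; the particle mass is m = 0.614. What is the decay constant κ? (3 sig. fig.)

Integrate −(ℏ²/2m)ψ'' − gδ(x)ψ = Eψ from −ε to +ε: the ψ'' term gives ψ'(0⁺) − ψ'(0⁻) and the δ term gives −(2mg/ℏ²)ψ(0).
With ψ ∝ e^{−κ|x|} this yields −2κ = −2mg/ℏ², so κ = mg/ℏ² = 1.590.

κ = 1.59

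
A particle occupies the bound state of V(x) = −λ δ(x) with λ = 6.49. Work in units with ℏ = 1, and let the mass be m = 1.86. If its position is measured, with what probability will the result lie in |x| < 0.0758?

The normalised bound state is ψ = √κ e^{−κ|x|} with κ = mλ/ℏ² = 12.07.
P(|x| < d) = ∫_{−d}^{d} κ e^{−2κ|x|} dx = 1 − e^{−2κd} = 1 − e^{−1.830} = 0.8396.

P = 0.840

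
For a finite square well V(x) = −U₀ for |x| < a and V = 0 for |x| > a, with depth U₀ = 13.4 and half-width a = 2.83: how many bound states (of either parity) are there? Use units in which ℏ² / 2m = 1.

The dimensionless depth is z₀ = a√(2mU₀)/ℏ = 2.83 × √(13.40) = 10.36.
A new bound state (alternating even/odd) appears each time z₀ passes a multiple of π/2, so N = ⌊2z₀/π⌋ + 1 = ⌊6.595⌋ + 1 = 7.

N = 7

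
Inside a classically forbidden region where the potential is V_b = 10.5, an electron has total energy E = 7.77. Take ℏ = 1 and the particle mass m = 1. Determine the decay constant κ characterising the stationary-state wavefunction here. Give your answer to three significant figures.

Since E < V_b the TISE in this region is ψ'' = κ²ψ with κ = √(2m(V_b − E))/ℏ.
κ = √(2 × 1 × 2.73) = 2.337.

κ = 2.34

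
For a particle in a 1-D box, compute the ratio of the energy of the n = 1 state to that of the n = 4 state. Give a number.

E_n = n²π²ℏ²/(2mL²) so the ratio is n₂²/n₁² = 1/16 = 0.0625.

0.0625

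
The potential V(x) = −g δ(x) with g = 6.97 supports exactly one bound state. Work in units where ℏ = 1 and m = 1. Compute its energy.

The bound state is ψ(x) = √κ e^{−κ|x|}. The derivative jump ψ'(0⁺) − ψ'(0⁻) = −(2mg/ℏ²)ψ(0) fixes κ = mg/ℏ² = 6.970.
Then E = −ℏ²κ²/(2m) = −mg²/(2ℏ²) = -24.29.

E = -24.3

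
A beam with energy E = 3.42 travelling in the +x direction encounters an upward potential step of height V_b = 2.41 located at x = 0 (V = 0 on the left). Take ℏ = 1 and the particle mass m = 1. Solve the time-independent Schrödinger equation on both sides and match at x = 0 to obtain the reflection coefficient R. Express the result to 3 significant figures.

R = 0.0875

The wavenumbers are k₁ = √(2mE)/ℏ = 2.615 on the left and k₂ = √(2m(E − V_b))/ℏ = 1.421 on the right.
Continuity of ψ and ψ′ at the step yields the reflection amplitude r = (k₁ − k₂)/(k₁ + k₂) = 0.2958; thus R = |r|² = 0.08750, T = 0.9125.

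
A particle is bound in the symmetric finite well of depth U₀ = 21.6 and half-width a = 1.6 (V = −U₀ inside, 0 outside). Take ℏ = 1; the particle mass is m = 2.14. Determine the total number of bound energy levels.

Define the well-strength parameter z₀ = (a/ℏ)√(2mU₀) = 1.6 × √(2·2.14·21.6) = 15.38.
A new bound state (alternating even/odd) appears each time z₀ passes a multiple of π/2, so N = ⌊2z₀/π⌋ + 1 = ⌊9.794⌋ + 1 = 10.

N = 10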